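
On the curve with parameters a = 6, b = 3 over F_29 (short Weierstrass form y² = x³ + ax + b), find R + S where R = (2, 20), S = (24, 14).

(2, 20) + (24, 14). λ = (14 - 20)/(24 - 2) ≡ 23/22 mod 29. 22⁻¹ ≡ 4 (mod 29) since 22·4 = 88 ≡ 1, so λ ≡ 5.
  x = λ² - 2 - 24 = 25 - 26 ≡ 28; y = λ·(2 - 28) - 20 ≡ 24. → (28, 24)

(28, 24)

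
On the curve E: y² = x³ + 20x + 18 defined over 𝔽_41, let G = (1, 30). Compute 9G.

Repeated addition: build up to 9G.
2G: tangent at (1, 30): λ = (3·1² + 20)/(2·30) ≡ 23/19. 19⁻¹ ≡ 13 (mod 41), so λ ≡ 23·13 ≡ 12.
  x = λ² - 1 - 1 = 144 - 2 ≡ 19; y = λ·(1 - 19) - 30 ≡ 0. → (19, 0)
3G: (19, 0) + (1, 30). λ = (30 - 0)/(1 - 19) ≡ 30/23 mod 41. 23⁻¹ ≡ 25 (mod 41) since 23·25 = 575 ≡ 1, so λ ≡ 12.
  x = λ² - 19 - 1 = 144 - 20 ≡ 1; y = λ·(19 - 1) - 0 ≡ 11. → (1, 11)
4G: (1, 11) + (1, 30): same x and y₁ ≡ -y₂, so the sum is 𝒪.
5G: 𝒪 + (1, 30) = (1, 30) (identity).
6G: tangent at (1, 30): λ = (3·1² + 20)/(2·30) ≡ 23/19. 19⁻¹ ≡ 13 (mod 41), so λ ≡ 23·13 ≡ 12.
  x = λ² - 1 - 1 = 144 - 2 ≡ 19; y = λ·(1 - 19) - 30 ≡ 0. → (19, 0)
7G: (19, 0) + (1, 30). λ = (30 - 0)/(1 - 19) ≡ 30/23 mod 41. 23⁻¹ ≡ 25 (mod 41), so λ ≡ 12.
  x = λ² - 19 - 1 = 144 - 20 ≡ 1; y = λ·(19 - 1) - 0 ≡ 11. → (1, 11)
8G: (1, 11) + (1, 30): same x and y₁ ≡ -y₂, so the sum is 𝒪.
9G: 𝒪 + (1, 30) = (1, 30) (identity).

(1, 30)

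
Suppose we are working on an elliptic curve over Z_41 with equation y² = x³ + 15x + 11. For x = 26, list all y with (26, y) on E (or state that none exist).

none

x³ + 15x + 11 = 17977 ≡ 19 (mod 41).
19 is a non-residue mod 41; no y exists.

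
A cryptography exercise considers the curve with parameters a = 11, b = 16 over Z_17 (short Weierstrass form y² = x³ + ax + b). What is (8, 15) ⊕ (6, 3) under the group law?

(5, 3)

(8, 15) + (6, 3). λ = (3 - 15)/(6 - 8) ≡ 5/15 mod 17. 15⁻¹ ≡ 8 (mod 17), so λ ≡ 6.
  x = λ² - 8 - 6 = 36 - 14 ≡ 5; y = λ·(8 - 5) - 15 ≡ 3. → (5, 3)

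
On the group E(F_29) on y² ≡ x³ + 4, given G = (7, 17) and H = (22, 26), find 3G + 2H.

First 3G:
Repeated addition: build up to 3G.
2G: tangent at (7, 17): λ = (3·7² + 0)/(2·17) ≡ 2/5. 5⁻¹ ≡ 6 (mod 29), so λ ≡ 2·6 ≡ 12.
  x = λ² - 7 - 7 = 144 - 14 ≡ 14; y = λ·(7 - 14) - 17 ≡ 15. → (14, 15)
3G: (14, 15) + (7, 17). λ = (17 - 15)/(7 - 14) ≡ 2/22 mod 29. 22⁻¹ ≡ 4 (mod 29), so λ ≡ 8.
  x = λ² - 14 - 7 = 64 - 21 ≡ 14; y = λ·(14 - 14) - 15 ≡ 14. → (14, 14)
3G = (14, 14).
Next 2H:
Repeated addition: build up to 2H.
2H: tangent at (22, 26): λ = (3·22² + 0)/(2·26) ≡ 2/23. 23⁻¹ ≡ 24 (mod 29), so λ ≡ 2·24 ≡ 19.
  x = λ² - 22 - 22 = 361 - 44 ≡ 27; y = λ·(22 - 27) - 26 ≡ 24. → (27, 24)
2H = (27, 24).
Finally 3G + 2H:
(14, 14) + (27, 24). λ = (24 - 14)/(27 - 14) ≡ 10/13 mod 29. 13⁻¹ ≡ 9 (mod 29) since 13·9 = 117 ≡ 1, so λ ≡ 3.
  x = λ² - 14 - 27 = 9 - 41 ≡ 26; y = λ·(14 - 26) - 14 ≡ 8. → (26, 8)

(26, 8)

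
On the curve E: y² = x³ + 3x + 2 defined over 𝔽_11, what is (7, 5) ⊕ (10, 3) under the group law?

(3, 7)

(7, 5) + (10, 3). λ = (3 - 5)/(10 - 7) ≡ 9/3 mod 11. 3⁻¹ ≡ 4 (mod 11), so λ ≡ 3.
  x = λ² - 7 - 10 = 9 - 17 ≡ 3; y = λ·(7 - 3) - 5 ≡ 7. → (3, 7)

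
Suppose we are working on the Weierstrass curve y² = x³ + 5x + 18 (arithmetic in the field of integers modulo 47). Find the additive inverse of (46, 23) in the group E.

-(46, 23) = (46, -23 mod 47) = (46, 24).

(46, 24)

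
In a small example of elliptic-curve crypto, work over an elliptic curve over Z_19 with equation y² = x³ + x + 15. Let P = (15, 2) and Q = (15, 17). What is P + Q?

O

The two points share x = 15 and their y-coordinates satisfy 2 + 17 ≡ 0 (mod 19), so they are inverses. Their sum is the point at infinity.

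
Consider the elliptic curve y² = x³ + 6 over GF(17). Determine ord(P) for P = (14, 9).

9

2P: tangent at (14, 9): λ = (3·14² + 0)/(2·9) ≡ 10/1. 1⁻¹ ≡ 1 (mod 17) since 1·1 = 1 ≡ 1, so λ ≡ 10·1 ≡ 10.
  x = λ² - 14 - 14 = 100 - 28 ≡ 4; y = λ·(14 - 4) - 9 ≡ 6. → (4, 6)
3P: (4, 6) + (14, 9). λ = (9 - 6)/(14 - 4) ≡ 3/10 mod 17. 10⁻¹ ≡ 12 (mod 17), so λ ≡ 2.
  x = λ² - 4 - 14 = 4 - 18 ≡ 3; y = λ·(4 - 3) - 6 ≡ 13. → (3, 13)
4P: (3, 13) + (14, 9). λ = (9 - 13)/(14 - 3) ≡ 13/11 mod 17. 11⁻¹ ≡ 14 (mod 17) since 11·14 = 154 ≡ 1, so λ ≡ 12.
  x = λ² - 3 - 14 = 144 - 17 ≡ 8; y = λ·(3 - 8) - 13 ≡ 12. → (8, 12)
5P: (8, 12) + (14, 9). λ = (9 - 12)/(14 - 8) ≡ 14/6 mod 17. 6⁻¹ ≡ 3 (mod 17) since 6·3 = 18 ≡ 1, so λ ≡ 8.
  x = λ² - 8 - 14 = 64 - 22 ≡ 8; y = λ·(8 - 8) - 12 ≡ 5. → (8, 5)
6P: (8, 5) + (14, 9). λ = (9 - 5)/(14 - 8) ≡ 4/6 mod 17. 6⁻¹ ≡ 3 (mod 17) since 6·3 = 18 ≡ 1, so λ ≡ 12.
  x = λ² - 8 - 14 = 144 - 22 ≡ 3; y = λ·(8 - 3) - 5 ≡ 4. → (3, 4)
7P: (3, 4) + (14, 9). λ = (9 - 4)/(14 - 3) ≡ 5/11 mod 17. 11⁻¹ ≡ 14 (mod 17), so λ ≡ 2.
  x = λ² - 3 - 14 = 4 - 17 ≡ 4; y = λ·(3 - 4) - 4 ≡ 11. → (4, 11)
8P: (4, 11) + (14, 9). λ = (9 - 11)/(14 - 4) ≡ 15/10 mod 17. 10⁻¹ ≡ 12 (mod 17), so λ ≡ 10.
  x = λ² - 4 - 14 = 100 - 18 ≡ 14; y = λ·(4 - 14) - 11 ≡ 8. → (14, 8)
9P: (14, 8) + (14, 9): same x and y₁ ≡ -y₂, so the sum is 𝒪.
9P = 𝒪, so the order is 9.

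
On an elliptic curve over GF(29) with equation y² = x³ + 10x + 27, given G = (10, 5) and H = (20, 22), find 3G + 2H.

(10, 5)

First 3G:
Repeated addition: build up to 3G.
2G: tangent at (10, 5): λ = (3·10² + 10)/(2·5) ≡ 20/10. 10⁻¹ ≡ 3 (mod 29), so λ ≡ 20·3 ≡ 2.
  x = λ² - 10 - 10 = 4 - 20 ≡ 13; y = λ·(10 - 13) - 5 ≡ 18. → (13, 18)
3G: (13, 18) + (10, 5). λ = (5 - 18)/(10 - 13) ≡ 16/26 mod 29. 26⁻¹ ≡ 19 (mod 29) since 26·19 = 494 ≡ 1, so λ ≡ 14.
  x = λ² - 13 - 10 = 196 - 23 ≡ 28; y = λ·(13 - 28) - 18 ≡ 4. → (28, 4)
3G = (28, 4).
Next 2H:
Repeated addition: build up to 2H.
2H: tangent at (20, 22): λ = (3·20² + 10)/(2·22) ≡ 21/15. 15⁻¹ ≡ 2 (mod 29) since 15·2 = 30 ≡ 1, so λ ≡ 21·2 ≡ 13.
  x = λ² - 20 - 20 = 169 - 40 ≡ 13; y = λ·(20 - 13) - 22 ≡ 11. → (13, 11)
2H = (13, 11).
Finally 3G + 2H:
(28, 4) + (13, 11). λ = (11 - 4)/(13 - 28) ≡ 7/14 mod 29. 14⁻¹ ≡ 27 (mod 29) since 14·27 = 378 ≡ 1, so λ ≡ 15.
  x = λ² - 28 - 13 = 225 - 41 ≡ 10; y = λ·(28 - 10) - 4 ≡ 5. → (10, 5)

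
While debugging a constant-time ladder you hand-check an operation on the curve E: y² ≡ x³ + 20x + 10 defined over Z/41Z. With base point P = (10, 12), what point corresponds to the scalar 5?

Repeated addition: build up to 5P.
2P: tangent at (10, 12): λ = (3·10² + 20)/(2·12) ≡ 33/24. 24⁻¹ ≡ 12 (mod 41) since 24·12 = 288 ≡ 1, so λ ≡ 33·12 ≡ 27.
  x = λ² - 10 - 10 = 729 - 20 ≡ 12; y = λ·(10 - 12) - 12 ≡ 16. → (12, 16)
3P: (12, 16) + (10, 12). λ = (12 - 16)/(10 - 12) ≡ 37/39 mod 41. 39⁻¹ ≡ 20 (mod 41) since 39·20 = 780 ≡ 1, so λ ≡ 2.
  x = λ² - 12 - 10 = 4 - 22 ≡ 23; y = λ·(12 - 23) - 16 ≡ 3. → (23, 3)
4P: (23, 3) + (10, 12). λ = (12 - 3)/(10 - 23) ≡ 9/28 mod 41. 28⁻¹ ≡ 22 (mod 41), so λ ≡ 34.
  x = λ² - 23 - 10 = 1156 - 33 ≡ 16; y = λ·(23 - 16) - 3 ≡ 30. → (16, 30)
5P: (16, 30) + (10, 12). λ = (12 - 30)/(10 - 16) ≡ 23/35 mod 41. 35⁻¹ ≡ 34 (mod 41), so λ ≡ 3.
  x = λ² - 16 - 10 = 9 - 26 ≡ 24; y = λ·(16 - 24) - 30 ≡ 28. → (24, 28)

(24, 28)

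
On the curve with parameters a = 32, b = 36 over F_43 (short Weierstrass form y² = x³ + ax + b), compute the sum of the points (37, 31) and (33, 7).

(37, 31) + (33, 7). λ = (7 - 31)/(33 - 37) ≡ 19/39 mod 43. 39⁻¹ ≡ 32 (mod 43), so λ ≡ 6.
  x = λ² - 37 - 33 = 36 - 70 ≡ 9; y = λ·(37 - 9) - 31 ≡ 8. → (9, 8)

(9, 8)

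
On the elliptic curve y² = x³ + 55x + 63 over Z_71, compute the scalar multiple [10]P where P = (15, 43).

(59, 35)

Double-and-add on 10 = (1010)₂. Start with P = (15, 43) for the leading 1-bit.
double: tangent at (15, 43): λ = (3·15² + 55)/(2·43) ≡ 20/15. 15⁻¹ ≡ 19 (mod 71), so λ ≡ 20·19 ≡ 25.
  x = λ² - 15 - 15 = 625 - 30 ≡ 27; y = λ·(15 - 27) - 43 ≡ 12. → (27, 12)
double: tangent at (27, 12): λ = (3·27² + 55)/(2·12) ≡ 41/24. 24⁻¹ ≡ 3 (mod 71), so λ ≡ 41·3 ≡ 52.
  x = λ² - 27 - 27 = 2704 - 54 ≡ 23; y = λ·(27 - 23) - 12 ≡ 54. → (23, 54)
add P: (23, 54) + (15, 43). λ = (43 - 54)/(15 - 23) ≡ 60/63 mod 71. 63⁻¹ ≡ 62 (mod 71), so λ ≡ 28.
  x = λ² - 23 - 15 = 784 - 38 ≡ 36; y = λ·(23 - 36) - 54 ≡ 8. → (36, 8)
double: tangent at (36, 8): λ = (3·36² + 55)/(2·8) ≡ 38/16. 16⁻¹ ≡ 40 (mod 71) since 16·40 = 640 ≡ 1, so λ ≡ 38·40 ≡ 29.
  x = λ² - 36 - 36 = 841 - 72 ≡ 59; y = λ·(36 - 59) - 8 ≡ 35. → (59, 35)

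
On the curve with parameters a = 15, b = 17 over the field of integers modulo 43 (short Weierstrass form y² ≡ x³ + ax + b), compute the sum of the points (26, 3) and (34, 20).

(26, 3) + (34, 20). λ = (20 - 3)/(34 - 26) ≡ 17/8 mod 43. 8⁻¹ ≡ 27 (mod 43), so λ ≡ 29.
  x = λ² - 26 - 34 = 841 - 60 ≡ 7; y = λ·(26 - 7) - 3 ≡ 32. → (7, 32)

(7, 32)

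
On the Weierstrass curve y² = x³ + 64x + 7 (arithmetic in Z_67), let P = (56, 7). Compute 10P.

Repeated addition: build up to 10P.
2P: tangent at (56, 7): λ = (3·56² + 64)/(2·7) ≡ 25/14. 14⁻¹ ≡ 24 (mod 67), so λ ≡ 25·24 ≡ 64.
  x = λ² - 56 - 56 = 4096 - 112 ≡ 31; y = λ·(56 - 31) - 7 ≡ 52. → (31, 52)
3P: (31, 52) + (56, 7). λ = (7 - 52)/(56 - 31) ≡ 22/25 mod 67. 25⁻¹ ≡ 59 (mod 67) since 25·59 = 1475 ≡ 1, so λ ≡ 25.
  x = λ² - 31 - 56 = 625 - 87 ≡ 2; y = λ·(31 - 2) - 52 ≡ 3. → (2, 3)
4P: (2, 3) + (56, 7). λ = (7 - 3)/(56 - 2) ≡ 4/54 mod 67. 54⁻¹ ≡ 36 (mod 67), so λ ≡ 10.
  x = λ² - 2 - 56 = 100 - 58 ≡ 42; y = λ·(2 - 42) - 3 ≡ 66. → (42, 66)
5P: (42, 66) + (56, 7). λ = (7 - 66)/(56 - 42) ≡ 8/14 mod 67. 14⁻¹ ≡ 24 (mod 67) since 14·24 = 336 ≡ 1, so λ ≡ 58.
  x = λ² - 42 - 56 = 3364 - 98 ≡ 50; y = λ·(42 - 50) - 66 ≡ 6. → (50, 6)
6P: (50, 6) + (56, 7). λ = (7 - 6)/(56 - 50) ≡ 1/6 mod 67. 6⁻¹ ≡ 56 (mod 67), so λ ≡ 56.
  x = λ² - 50 - 56 = 3136 - 106 ≡ 15; y = λ·(50 - 15) - 6 ≡ 11. → (15, 11)
7P: (15, 11) + (56, 7). λ = (7 - 11)/(56 - 15) ≡ 63/41 mod 67. 41⁻¹ ≡ 18 (mod 67), so λ ≡ 62.
  x = λ² - 15 - 56 = 3844 - 71 ≡ 21; y = λ·(15 - 21) - 11 ≡ 19. → (21, 19)
8P: (21, 19) + (56, 7). λ = (7 - 19)/(56 - 21) ≡ 55/35 mod 67. 35⁻¹ ≡ 23 (mod 67), so λ ≡ 59.
  x = λ² - 21 - 56 = 3481 - 77 ≡ 54; y = λ·(21 - 54) - 19 ≡ 44. → (54, 44)
9P: (54, 44) + (56, 7). λ = (7 - 44)/(56 - 54) ≡ 30/2 mod 67. 2⁻¹ ≡ 34 (mod 67), so λ ≡ 15.
  x = λ² - 54 - 56 = 225 - 110 ≡ 48; y = λ·(54 - 48) - 44 ≡ 46. → (48, 46)
10P: (48, 46) + (56, 7). λ = (7 - 46)/(56 - 48) ≡ 28/8 mod 67. 8⁻¹ ≡ 42 (mod 67), so λ ≡ 37.
  x = λ² - 48 - 56 = 1369 - 104 ≡ 59; y = λ·(48 - 59) - 46 ≡ 16. → (59, 16)

(59, 16)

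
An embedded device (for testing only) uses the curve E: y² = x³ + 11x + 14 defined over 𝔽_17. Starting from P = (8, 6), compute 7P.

(7, 3)

Repeated addition: build up to 7P.
2P: tangent at (8, 6): λ = (3·8² + 11)/(2·6) ≡ 16/12. 12⁻¹ ≡ 10 (mod 17), so λ ≡ 16·10 ≡ 7.
  x = λ² - 8 - 8 = 49 - 16 ≡ 16; y = λ·(8 - 16) - 6 ≡ 6. → (16, 6)
3P: (16, 6) + (8, 6). λ = (6 - 6)/(8 - 16) ≡ 0/9 mod 17. 9⁻¹ ≡ 2 (mod 17), so λ ≡ 0.
  x = λ² - 16 - 8 = 0 - 24 ≡ 10; y = λ·(16 - 10) - 6 ≡ 11. → (10, 11)
4P: (10, 11) + (8, 6). λ = (6 - 11)/(8 - 10) ≡ 12/15 mod 17. 15⁻¹ ≡ 8 (mod 17), so λ ≡ 11.
  x = λ² - 10 - 8 = 121 - 18 ≡ 1; y = λ·(10 - 1) - 11 ≡ 3. → (1, 3)
5P: (1, 3) + (8, 6). λ = (6 - 3)/(8 - 1) ≡ 3/7 mod 17. 7⁻¹ ≡ 5 (mod 17), so λ ≡ 15.
  x = λ² - 1 - 8 = 225 - 9 ≡ 12; y = λ·(1 - 12) - 3 ≡ 2. → (12, 2)
6P: (12, 2) + (8, 6). λ = (6 - 2)/(8 - 12) ≡ 4/13 mod 17. 13⁻¹ ≡ 4 (mod 17), so λ ≡ 16.
  x = λ² - 12 - 8 = 256 - 20 ≡ 15; y = λ·(12 - 15) - 2 ≡ 1. → (15, 1)
7P: (15, 1) + (8, 6). λ = (6 - 1)/(8 - 15) ≡ 5/10 mod 17. 10⁻¹ ≡ 12 (mod 17), so λ ≡ 9.
  x = λ² - 15 - 8 = 81 - 23 ≡ 7; y = λ·(15 - 7) - 1 ≡ 3. → (7, 3)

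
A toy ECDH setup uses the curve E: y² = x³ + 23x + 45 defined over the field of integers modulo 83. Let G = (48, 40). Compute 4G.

Double-and-add on 4 = (100)₂. Start with G = (48, 40) for the leading 1-bit.
double: tangent at (48, 40): λ = (3·48² + 23)/(2·40) ≡ 46/80. 80⁻¹ ≡ 55 (mod 83), so λ ≡ 46·55 ≡ 40.
  x = λ² - 48 - 48 = 1600 - 96 ≡ 10; y = λ·(48 - 10) - 40 ≡ 69. → (10, 69)
double: tangent at (10, 69): λ = (3·10² + 23)/(2·69) ≡ 74/55. 55⁻¹ ≡ 80 (mod 83), so λ ≡ 74·80 ≡ 27.
  x = λ² - 10 - 10 = 729 - 20 ≡ 45; y = λ·(10 - 45) - 69 ≡ 65. → (45, 65)

(45, 65)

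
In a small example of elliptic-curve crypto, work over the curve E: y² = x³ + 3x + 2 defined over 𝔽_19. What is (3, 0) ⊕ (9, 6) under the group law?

(3, 0) + (9, 6). λ = (6 - 0)/(9 - 3) ≡ 6/6 mod 19. 6⁻¹ ≡ 16 (mod 19), so λ ≡ 1.
  x = λ² - 3 - 9 = 1 - 12 ≡ 8; y = λ·(3 - 8) - 0 ≡ 14. → (8, 14)

(8, 14)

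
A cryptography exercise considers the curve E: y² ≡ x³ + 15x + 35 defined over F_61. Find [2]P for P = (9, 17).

tangent at (9, 17): λ = (3·9² + 15)/(2·17) ≡ 14/34. 34⁻¹ ≡ 9 (mod 61), so λ ≡ 14·9 ≡ 4.
  x = λ² - 9 - 9 = 16 - 18 ≡ 59; y = λ·(9 - 59) - 17 ≡ 27. → (59, 27)

(59, 27)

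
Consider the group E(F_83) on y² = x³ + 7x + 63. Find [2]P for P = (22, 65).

tangent at (22, 65): λ = (3·22² + 7)/(2·65) ≡ 48/47. 47⁻¹ ≡ 53 (mod 83), so λ ≡ 48·53 ≡ 54.
  x = λ² - 22 - 22 = 2916 - 44 ≡ 50; y = λ·(22 - 50) - 65 ≡ 0. → (50, 0)

(50, 0)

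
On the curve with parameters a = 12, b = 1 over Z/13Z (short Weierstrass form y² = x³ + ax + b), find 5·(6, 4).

Write Q = (6, 4).
Repeated addition: build up to 5Q.
2Q: tangent at (6, 4): λ = (3·6² + 12)/(2·4) ≡ 3/8. 8⁻¹ ≡ 5 (mod 13) since 8·5 = 40 ≡ 1, so λ ≡ 3·5 ≡ 2.
  x = λ² - 6 - 6 = 4 - 12 ≡ 5; y = λ·(6 - 5) - 4 ≡ 11. → (5, 11)
3Q: (5, 11) + (6, 4). λ = (4 - 11)/(6 - 5) ≡ 6/1 mod 13. 1⁻¹ ≡ 1 (mod 13), so λ ≡ 6.
  x = λ² - 5 - 6 = 36 - 11 ≡ 12; y = λ·(5 - 12) - 11 ≡ 12. → (12, 12)
4Q: (12, 12) + (6, 4). λ = (4 - 12)/(6 - 12) ≡ 5/7 mod 13. 7⁻¹ ≡ 2 (mod 13) since 7·2 = 14 ≡ 1, so λ ≡ 10.
  x = λ² - 12 - 6 = 100 - 18 ≡ 4; y = λ·(12 - 4) - 12 ≡ 3. → (4, 3)
5Q: (4, 3) + (6, 4). λ = (4 - 3)/(6 - 4) ≡ 1/2 mod 13. 2⁻¹ ≡ 7 (mod 13) since 2·7 = 14 ≡ 1, so λ ≡ 7.
  x = λ² - 4 - 6 = 49 - 10 ≡ 0; y = λ·(4 - 0) - 3 ≡ 12. → (0, 12)

(0, 12)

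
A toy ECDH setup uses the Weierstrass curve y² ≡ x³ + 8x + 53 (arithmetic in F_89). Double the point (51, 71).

tangent at (51, 71): λ = (3·51² + 8)/(2·71) ≡ 68/53. 53⁻¹ ≡ 42 (mod 89) since 53·42 = 2226 ≡ 1, so λ ≡ 68·42 ≡ 8.
  x = λ² - 51 - 51 = 64 - 102 ≡ 51; y = λ·(51 - 51) - 71 ≡ 18. → (51, 18)

(51, 18)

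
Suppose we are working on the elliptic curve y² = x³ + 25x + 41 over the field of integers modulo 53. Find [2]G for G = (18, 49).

tangent at (18, 49): λ = (3·18² + 25)/(2·49) ≡ 43/45. 45⁻¹ ≡ 33 (mod 53), so λ ≡ 43·33 ≡ 41.
  x = λ² - 18 - 18 = 1681 - 36 ≡ 2; y = λ·(18 - 2) - 49 ≡ 24. → (2, 24)

(2, 24)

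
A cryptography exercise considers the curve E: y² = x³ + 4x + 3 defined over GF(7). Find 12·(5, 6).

O

Write G = (5, 6).
Repeated addition: build up to 12G.
2G: tangent at (5, 6): λ = (3·5² + 4)/(2·6) ≡ 2/5. 5⁻¹ ≡ 3 (mod 7), so λ ≡ 2·3 ≡ 6.
  x = λ² - 5 - 5 = 36 - 10 ≡ 5; y = λ·(5 - 5) - 6 ≡ 1. → (5, 1)
3G: (5, 1) + (5, 6): same x and y₁ ≡ -y₂, so the sum is ∞.
4G: ∞ + (5, 6) = (5, 6) (identity).
5G: tangent at (5, 6): λ = (3·5² + 4)/(2·6) ≡ 2/5. 5⁻¹ ≡ 3 (mod 7), so λ ≡ 2·3 ≡ 6.
  x = λ² - 5 - 5 = 36 - 10 ≡ 5; y = λ·(5 - 5) - 6 ≡ 1. → (5, 1)
6G: (5, 1) + (5, 6): same x and y₁ ≡ -y₂, so the sum is ∞.
7G: ∞ + (5, 6) = (5, 6) (identity).
8G: tangent at (5, 6): λ = (3·5² + 4)/(2·6) ≡ 2/5. 5⁻¹ ≡ 3 (mod 7), so λ ≡ 2·3 ≡ 6.
  x = λ² - 5 - 5 = 36 - 10 ≡ 5; y = λ·(5 - 5) - 6 ≡ 1. → (5, 1)
9G: (5, 1) + (5, 6): same x and y₁ ≡ -y₂, so the sum is ∞.
10G: ∞ + (5, 6) = (5, 6) (identity).
11G: tangent at (5, 6): λ = (3·5² + 4)/(2·6) ≡ 2/5. 5⁻¹ ≡ 3 (mod 7) since 5·3 = 15 ≡ 1, so λ ≡ 2·3 ≡ 6.
  x = λ² - 5 - 5 = 36 - 10 ≡ 5; y = λ·(5 - 5) - 6 ≡ 1. → (5, 1)
12G: (5, 1) + (5, 6): same x and y₁ ≡ -y₂, so the sum is ∞.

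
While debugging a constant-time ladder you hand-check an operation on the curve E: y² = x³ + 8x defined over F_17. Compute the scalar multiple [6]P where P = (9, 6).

(16, 12)

Double-and-add on 6 = (110)₂. Start with P = (9, 6) for the leading 1-bit.
double: tangent at (9, 6): λ = (3·9² + 8)/(2·6) ≡ 13/12. 12⁻¹ ≡ 10 (mod 17), so λ ≡ 13·10 ≡ 11.
  x = λ² - 9 - 9 = 121 - 18 ≡ 1; y = λ·(9 - 1) - 6 ≡ 14. → (1, 14)
add P: (1, 14) + (9, 6). λ = (6 - 14)/(9 - 1) ≡ 9/8 mod 17. 8⁻¹ ≡ 15 (mod 17) since 8·15 = 120 ≡ 1, so λ ≡ 16.
  x = λ² - 1 - 9 = 256 - 10 ≡ 8; y = λ·(1 - 8) - 14 ≡ 10. → (8, 10)
double: tangent at (8, 10): λ = (3·8² + 8)/(2·10) ≡ 13/3. 3⁻¹ ≡ 6 (mod 17) since 3·6 = 18 ≡ 1, so λ ≡ 13·6 ≡ 10.
  x = λ² - 8 - 8 = 100 - 16 ≡ 16; y = λ·(8 - 16) - 10 ≡ 12. → (16, 12)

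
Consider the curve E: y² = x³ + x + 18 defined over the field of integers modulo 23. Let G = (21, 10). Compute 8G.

(0, 8)

Double-and-add on 8 = (1000)₂. Start with G = (21, 10) for the leading 1-bit.
double: tangent at (21, 10): λ = (3·21² + 1)/(2·10) ≡ 13/20. 20⁻¹ ≡ 15 (mod 23) since 20·15 = 300 ≡ 1, so λ ≡ 13·15 ≡ 11.
  x = λ² - 21 - 21 = 121 - 42 ≡ 10; y = λ·(21 - 10) - 10 ≡ 19. → (10, 19)
double: tangent at (10, 19): λ = (3·10² + 1)/(2·19) ≡ 2/15. 15⁻¹ ≡ 20 (mod 23), so λ ≡ 2·20 ≡ 17.
  x = λ² - 10 - 10 = 289 - 20 ≡ 16; y = λ·(10 - 16) - 19 ≡ 17. → (16, 17)
double: tangent at (16, 17): λ = (3·16² + 1)/(2·17) ≡ 10/11. 11⁻¹ ≡ 21 (mod 23) since 11·21 = 231 ≡ 1, so λ ≡ 10·21 ≡ 3.
  x = λ² - 16 - 16 = 9 - 32 ≡ 0; y = λ·(16 - 0) - 17 ≡ 8. → (0, 8)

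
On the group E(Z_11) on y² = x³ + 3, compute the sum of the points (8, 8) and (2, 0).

(4, 1)

(8, 8) + (2, 0). λ = (0 - 8)/(2 - 8) ≡ 3/5 mod 11. 5⁻¹ ≡ 9 (mod 11), so λ ≡ 5.
  x = λ² - 8 - 2 = 25 - 10 ≡ 4; y = λ·(8 - 4) - 8 ≡ 1. → (4, 1)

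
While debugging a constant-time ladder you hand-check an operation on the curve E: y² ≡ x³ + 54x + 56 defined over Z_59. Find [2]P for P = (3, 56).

tangent at (3, 56): λ = (3·3² + 54)/(2·56) ≡ 22/53. 53⁻¹ ≡ 49 (mod 59), so λ ≡ 22·49 ≡ 16.
  x = λ² - 3 - 3 = 256 - 6 ≡ 14; y = λ·(3 - 14) - 56 ≡ 4. → (14, 4)

(14, 4)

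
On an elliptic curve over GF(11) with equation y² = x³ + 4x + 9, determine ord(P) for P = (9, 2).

3

2P: tangent at (9, 2): λ = (3·9² + 4)/(2·2) ≡ 5/4. 4⁻¹ ≡ 3 (mod 11), so λ ≡ 5·3 ≡ 4.
  x = λ² - 9 - 9 = 16 - 18 ≡ 9; y = λ·(9 - 9) - 2 ≡ 9. → (9, 9)
3P: (9, 9) + (9, 2): same x and y₁ ≡ -y₂, so the sum is the point at infinity.
3P = the point at infinity, so the order is 3.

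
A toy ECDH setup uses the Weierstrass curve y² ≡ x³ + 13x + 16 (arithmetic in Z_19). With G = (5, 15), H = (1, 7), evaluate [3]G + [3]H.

First 3G:
Repeated addition: build up to 3G.
2G: tangent at (5, 15): λ = (3·5² + 13)/(2·15) ≡ 12/11. 11⁻¹ ≡ 7 (mod 19) since 11·7 = 77 ≡ 1, so λ ≡ 12·7 ≡ 8.
  x = λ² - 5 - 5 = 64 - 10 ≡ 16; y = λ·(5 - 16) - 15 ≡ 11. → (16, 11)
3G: (16, 11) + (5, 15). λ = (15 - 11)/(5 - 16) ≡ 4/8 mod 19. 8⁻¹ ≡ 12 (mod 19) since 8·12 = 96 ≡ 1, so λ ≡ 10.
  x = λ² - 16 - 5 = 100 - 21 ≡ 3; y = λ·(16 - 3) - 11 ≡ 5. → (3, 5)
3G = (3, 5).
Next 3H:
Repeated addition: build up to 3H.
2H: tangent at (1, 7): λ = (3·1² + 13)/(2·7) ≡ 16/14. 14⁻¹ ≡ 15 (mod 19), so λ ≡ 16·15 ≡ 12.
  x = λ² - 1 - 1 = 144 - 2 ≡ 9; y = λ·(1 - 9) - 7 ≡ 11. → (9, 11)
3H: (9, 11) + (1, 7). λ = (7 - 11)/(1 - 9) ≡ 15/11 mod 19. 11⁻¹ ≡ 7 (mod 19) since 11·7 = 77 ≡ 1, so λ ≡ 10.
  x = λ² - 9 - 1 = 100 - 10 ≡ 14; y = λ·(9 - 14) - 11 ≡ 15. → (14, 15)
3H = (14, 15).
Finally 3G + 3H:
(3, 5) + (14, 15). λ = (15 - 5)/(14 - 3) ≡ 10/11 mod 19. 11⁻¹ ≡ 7 (mod 19), so λ ≡ 13.
  x = λ² - 3 - 14 = 169 - 17 ≡ 0; y = λ·(3 - 0) - 5 ≡ 15. → (0, 15)

(0, 15)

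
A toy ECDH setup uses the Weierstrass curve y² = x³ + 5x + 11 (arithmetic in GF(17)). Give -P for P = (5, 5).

(5, 12)

-(5, 5) = (5, -5 mod 17) = (5, 12).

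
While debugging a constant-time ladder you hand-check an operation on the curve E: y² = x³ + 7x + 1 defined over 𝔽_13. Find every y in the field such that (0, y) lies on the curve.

x³ + 7x + 1 = 1 ≡ 1 (mod 13).
Square roots of 1 mod 13: 1 and 12 (since 1² = 1 ≡ 1).

1, 12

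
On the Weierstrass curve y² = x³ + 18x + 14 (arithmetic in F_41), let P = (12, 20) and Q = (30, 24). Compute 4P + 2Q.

(10, 13)

First 4P:
Double-and-add on 4 = (100)₂. Start with P = (12, 20) for the leading 1-bit.
double: tangent at (12, 20): λ = (3·12² + 18)/(2·20) ≡ 40/40. 40⁻¹ ≡ 40 (mod 41), so λ ≡ 40·40 ≡ 1.
  x = λ² - 12 - 12 = 1 - 24 ≡ 18; y = λ·(12 - 18) - 20 ≡ 15. → (18, 15)
double: tangent at (18, 15): λ = (3·18² + 18)/(2·15) ≡ 6/30. 30⁻¹ ≡ 26 (mod 41), so λ ≡ 6·26 ≡ 33.
  x = λ² - 18 - 18 = 1089 - 36 ≡ 28; y = λ·(18 - 28) - 15 ≡ 24. → (28, 24)
4P = (28, 24).
Next 2Q:
Repeated addition: build up to 2Q.
2Q: tangent at (30, 24): λ = (3·30² + 18)/(2·24) ≡ 12/7. 7⁻¹ ≡ 6 (mod 41), so λ ≡ 12·6 ≡ 31.
  x = λ² - 30 - 30 = 961 - 60 ≡ 40; y = λ·(30 - 40) - 24 ≡ 35. → (40, 35)
2Q = (40, 35).
Finally 4P + 2Q:
(28, 24) + (40, 35). λ = (35 - 24)/(40 - 28) ≡ 11/12 mod 41. 12⁻¹ ≡ 24 (mod 41) since 12·24 = 288 ≡ 1, so λ ≡ 18.
  x = λ² - 28 - 40 = 324 - 68 ≡ 10; y = λ·(28 - 10) - 24 ≡ 13. → (10, 13)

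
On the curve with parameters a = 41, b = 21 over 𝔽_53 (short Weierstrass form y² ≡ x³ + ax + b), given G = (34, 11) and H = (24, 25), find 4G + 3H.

(24, 25)

First 4G:
Double-and-add on 4 = (100)₂. Start with G = (34, 11) for the leading 1-bit.
double: tangent at (34, 11): λ = (3·34² + 41)/(2·11) ≡ 11/22. 22⁻¹ ≡ 41 (mod 53), so λ ≡ 11·41 ≡ 27.
  x = λ² - 34 - 34 = 729 - 68 ≡ 25; y = λ·(34 - 25) - 11 ≡ 20. → (25, 20)
double: tangent at (25, 20): λ = (3·25² + 41)/(2·20) ≡ 8/40. 40⁻¹ ≡ 4 (mod 53), so λ ≡ 8·4 ≡ 32.
  x = λ² - 25 - 25 = 1024 - 50 ≡ 20; y = λ·(25 - 20) - 20 ≡ 34. → (20, 34)
4G = (20, 34).
Next 3H:
Repeated addition: build up to 3H.
2H: tangent at (24, 25): λ = (3·24² + 41)/(2·25) ≡ 20/50. 50⁻¹ ≡ 35 (mod 53), so λ ≡ 20·35 ≡ 11.
  x = λ² - 24 - 24 = 121 - 48 ≡ 20; y = λ·(24 - 20) - 25 ≡ 19. → (20, 19)
3H: (20, 19) + (24, 25). λ = (25 - 19)/(24 - 20) ≡ 6/4 mod 53. 4⁻¹ ≡ 40 (mod 53), so λ ≡ 28.
  x = λ² - 20 - 24 = 784 - 44 ≡ 51; y = λ·(20 - 51) - 19 ≡ 14. → (51, 14)
3H = (51, 14).
Finally 4G + 3H:
(20, 34) + (51, 14). λ = (14 - 34)/(51 - 20) ≡ 33/31 mod 53. 31⁻¹ ≡ 12 (mod 53) since 31·12 = 372 ≡ 1, so λ ≡ 25.
  x = λ² - 20 - 51 = 625 - 71 ≡ 24; y = λ·(20 - 24) - 34 ≡ 25. → (24, 25)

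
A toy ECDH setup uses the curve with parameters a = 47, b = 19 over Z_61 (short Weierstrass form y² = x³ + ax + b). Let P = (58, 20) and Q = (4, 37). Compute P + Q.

(58, 20) + (4, 37). λ = (37 - 20)/(4 - 58) ≡ 17/7 mod 61. 7⁻¹ ≡ 35 (mod 61) since 7·35 = 245 ≡ 1, so λ ≡ 46.
  x = λ² - 58 - 4 = 2116 - 62 ≡ 41; y = λ·(58 - 41) - 20 ≡ 30. → (41, 30)

(41, 30)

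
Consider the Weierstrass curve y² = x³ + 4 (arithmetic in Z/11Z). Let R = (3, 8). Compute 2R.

(6, 0)

tangent at (3, 8): λ = (3·3² + 0)/(2·8) ≡ 5/5. 5⁻¹ ≡ 9 (mod 11) since 5·9 = 45 ≡ 1, so λ ≡ 5·9 ≡ 1.
  x = λ² - 3 - 3 = 1 - 6 ≡ 6; y = λ·(3 - 6) - 8 ≡ 0. → (6, 0)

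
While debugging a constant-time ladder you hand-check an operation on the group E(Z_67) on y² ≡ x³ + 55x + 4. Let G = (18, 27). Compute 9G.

Repeated addition: build up to 9G.
2G: tangent at (18, 27): λ = (3·18² + 55)/(2·27) ≡ 22/54. 54⁻¹ ≡ 36 (mod 67) since 54·36 = 1944 ≡ 1, so λ ≡ 22·36 ≡ 55.
  x = λ² - 18 - 18 = 3025 - 36 ≡ 41; y = λ·(18 - 41) - 27 ≡ 48. → (41, 48)
3G: (41, 48) + (18, 27). λ = (27 - 48)/(18 - 41) ≡ 46/44 mod 67. 44⁻¹ ≡ 32 (mod 67) since 44·32 = 1408 ≡ 1, so λ ≡ 65.
  x = λ² - 41 - 18 = 4225 - 59 ≡ 12; y = λ·(41 - 12) - 48 ≡ 28. → (12, 28)
4G: (12, 28) + (18, 27). λ = (27 - 28)/(18 - 12) ≡ 66/6 mod 67. 6⁻¹ ≡ 56 (mod 67), so λ ≡ 11.
  x = λ² - 12 - 18 = 121 - 30 ≡ 24; y = λ·(12 - 24) - 28 ≡ 41. → (24, 41)
5G: (24, 41) + (18, 27). λ = (27 - 41)/(18 - 24) ≡ 53/61 mod 67. 61⁻¹ ≡ 11 (mod 67) since 61·11 = 671 ≡ 1, so λ ≡ 47.
  x = λ² - 24 - 18 = 2209 - 42 ≡ 23; y = λ·(24 - 23) - 41 ≡ 6. → (23, 6)
6G: (23, 6) + (18, 27). λ = (27 - 6)/(18 - 23) ≡ 21/62 mod 67. 62⁻¹ ≡ 40 (mod 67) since 62·40 = 2480 ≡ 1, so λ ≡ 36.
  x = λ² - 23 - 18 = 1296 - 41 ≡ 49; y = λ·(23 - 49) - 6 ≡ 63. → (49, 63)
7G: (49, 63) + (18, 27). λ = (27 - 63)/(18 - 49) ≡ 31/36 mod 67. 36⁻¹ ≡ 54 (mod 67) since 36·54 = 1944 ≡ 1, so λ ≡ 66.
  x = λ² - 49 - 18 = 4356 - 67 ≡ 1; y = λ·(49 - 1) - 63 ≡ 23. → (1, 23)
8G: (1, 23) + (18, 27). λ = (27 - 23)/(18 - 1) ≡ 4/17 mod 67. 17⁻¹ ≡ 4 (mod 67) since 17·4 = 68 ≡ 1, so λ ≡ 16.
  x = λ² - 1 - 18 = 256 - 19 ≡ 36; y = λ·(1 - 36) - 23 ≡ 20. → (36, 20)
9G: (36, 20) + (18, 27). λ = (27 - 20)/(18 - 36) ≡ 7/49 mod 67. 49⁻¹ ≡ 26 (mod 67), so λ ≡ 48.
  x = λ² - 36 - 18 = 2304 - 54 ≡ 39; y = λ·(36 - 39) - 20 ≡ 37. → (39, 37)

(39, 37)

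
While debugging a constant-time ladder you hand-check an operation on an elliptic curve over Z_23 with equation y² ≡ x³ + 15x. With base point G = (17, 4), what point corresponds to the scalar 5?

Repeated addition: build up to 5G.
2G: tangent at (17, 4): λ = (3·17² + 15)/(2·4) ≡ 8/8. 8⁻¹ ≡ 3 (mod 23), so λ ≡ 8·3 ≡ 1.
  x = λ² - 17 - 17 = 1 - 34 ≡ 13; y = λ·(17 - 13) - 4 ≡ 0. → (13, 0)
3G: (13, 0) + (17, 4). λ = (4 - 0)/(17 - 13) ≡ 4/4 mod 23. 4⁻¹ ≡ 6 (mod 23) since 4·6 = 24 ≡ 1, so λ ≡ 1.
  x = λ² - 13 - 17 = 1 - 30 ≡ 17; y = λ·(13 - 17) - 0 ≡ 19. → (17, 19)
4G: (17, 19) + (17, 4): same x and y₁ ≡ -y₂, so the sum is the point at infinity.
5G: the point at infinity + (17, 4) = (17, 4) (identity).

(17, 4)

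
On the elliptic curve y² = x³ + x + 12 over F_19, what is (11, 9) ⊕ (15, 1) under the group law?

(16, 1)

(11, 9) + (15, 1). λ = (1 - 9)/(15 - 11) ≡ 11/4 mod 19. 4⁻¹ ≡ 5 (mod 19), so λ ≡ 17.
  x = λ² - 11 - 15 = 289 - 26 ≡ 16; y = λ·(11 - 16) - 9 ≡ 1. → (16, 1)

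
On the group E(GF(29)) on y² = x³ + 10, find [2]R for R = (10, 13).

(4, 25)

tangent at (10, 13): λ = (3·10² + 0)/(2·13) ≡ 10/26. 26⁻¹ ≡ 19 (mod 29), so λ ≡ 10·19 ≡ 16.
  x = λ² - 10 - 10 = 256 - 20 ≡ 4; y = λ·(10 - 4) - 13 ≡ 25. → (4, 25)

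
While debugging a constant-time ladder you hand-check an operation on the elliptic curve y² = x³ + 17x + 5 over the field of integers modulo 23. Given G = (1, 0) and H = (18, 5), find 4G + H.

First 4G:
Repeated addition: build up to 4G.
2G: (1, 0) + (1, 0): same x and y₁ ≡ -y₂, so the sum is 𝒪.
3G: 𝒪 + (1, 0) = (1, 0) (identity).
4G: (1, 0) + (1, 0): same x and y₁ ≡ -y₂, so the sum is 𝒪.
4G = 𝒪.
Finally 4G + H:
𝒪 + (18, 5) = (18, 5) (identity).

(18, 5)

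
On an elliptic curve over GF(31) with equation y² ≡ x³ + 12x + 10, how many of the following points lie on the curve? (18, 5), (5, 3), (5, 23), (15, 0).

(18, 5): 5² ≡ 25, rhs ≡ 13 → off.
(5, 3): 3² ≡ 9, rhs ≡ 9 → on.
(5, 23): 23² ≡ 2, rhs ≡ 9 → off.
(15, 0): 0² ≡ 0, rhs ≡ 0 → on.

2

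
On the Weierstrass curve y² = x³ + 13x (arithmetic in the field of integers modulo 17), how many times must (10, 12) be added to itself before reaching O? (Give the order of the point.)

4

2P: tangent at (10, 12): λ = (3·10² + 13)/(2·12) ≡ 7/7. 7⁻¹ ≡ 5 (mod 17), so λ ≡ 7·5 ≡ 1.
  x = λ² - 10 - 10 = 1 - 20 ≡ 15; y = λ·(10 - 15) - 12 ≡ 0. → (15, 0)
3P: (15, 0) + (10, 12). λ = (12 - 0)/(10 - 15) ≡ 12/12 mod 17. 12⁻¹ ≡ 10 (mod 17) since 12·10 = 120 ≡ 1, so λ ≡ 1.
  x = λ² - 15 - 10 = 1 - 25 ≡ 10; y = λ·(15 - 10) - 0 ≡ 5. → (10, 5)
4P: (10, 5) + (10, 12): same x and y₁ ≡ -y₂, so the sum is O.
4P = O, so the order is 4.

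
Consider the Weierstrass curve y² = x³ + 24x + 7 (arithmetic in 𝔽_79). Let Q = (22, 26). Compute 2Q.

(39, 8)

tangent at (22, 26): λ = (3·22² + 24)/(2·26) ≡ 54/52. 52⁻¹ ≡ 38 (mod 79), so λ ≡ 54·38 ≡ 77.
  x = λ² - 22 - 22 = 5929 - 44 ≡ 39; y = λ·(22 - 39) - 26 ≡ 8. → (39, 8)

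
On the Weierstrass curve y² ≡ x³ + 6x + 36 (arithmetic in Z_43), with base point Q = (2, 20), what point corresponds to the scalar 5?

Repeated addition: build up to 5Q.
2Q: tangent at (2, 20): λ = (3·2² + 6)/(2·20) ≡ 18/40. 40⁻¹ ≡ 14 (mod 43) since 40·14 = 560 ≡ 1, so λ ≡ 18·14 ≡ 37.
  x = λ² - 2 - 2 = 1369 - 4 ≡ 32; y = λ·(2 - 32) - 20 ≡ 31. → (32, 31)
3Q: (32, 31) + (2, 20). λ = (20 - 31)/(2 - 32) ≡ 32/13 mod 43. 13⁻¹ ≡ 10 (mod 43) since 13·10 = 130 ≡ 1, so λ ≡ 19.
  x = λ² - 32 - 2 = 361 - 34 ≡ 26; y = λ·(32 - 26) - 31 ≡ 40. → (26, 40)
4Q: (26, 40) + (2, 20). λ = (20 - 40)/(2 - 26) ≡ 23/19 mod 43. 19⁻¹ ≡ 34 (mod 43), so λ ≡ 8.
  x = λ² - 26 - 2 = 64 - 28 ≡ 36; y = λ·(26 - 36) - 40 ≡ 9. → (36, 9)
5Q: (36, 9) + (2, 20). λ = (20 - 9)/(2 - 36) ≡ 11/9 mod 43. 9⁻¹ ≡ 24 (mod 43), so λ ≡ 6.
  x = λ² - 36 - 2 = 36 - 38 ≡ 41; y = λ·(36 - 41) - 9 ≡ 4. → (41, 4)

(41, 4)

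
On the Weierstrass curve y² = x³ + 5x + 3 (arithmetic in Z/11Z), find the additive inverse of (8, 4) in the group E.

-(8, 4) = (8, -4 mod 11) = (8, 7).

(8, 7)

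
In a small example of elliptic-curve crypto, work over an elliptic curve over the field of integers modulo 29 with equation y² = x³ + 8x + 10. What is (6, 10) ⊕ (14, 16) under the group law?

(15, 5)

(6, 10) + (14, 16). λ = (16 - 10)/(14 - 6) ≡ 6/8 mod 29. 8⁻¹ ≡ 11 (mod 29), so λ ≡ 8.
  x = λ² - 6 - 14 = 64 - 20 ≡ 15; y = λ·(6 - 15) - 10 ≡ 5. → (15, 5)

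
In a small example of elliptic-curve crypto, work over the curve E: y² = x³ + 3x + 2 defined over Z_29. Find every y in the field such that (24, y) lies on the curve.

6, 23

x³ + 3x + 2 = 13898 ≡ 7 (mod 29).
Square roots of 7 mod 29: 6 and 23 (since 6² = 36 ≡ 7).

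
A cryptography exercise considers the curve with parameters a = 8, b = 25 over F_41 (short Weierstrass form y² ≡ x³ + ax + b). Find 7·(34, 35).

Write G = (34, 35).
Repeated addition: build up to 7G.
2G: tangent at (34, 35): λ = (3·34² + 8)/(2·35) ≡ 32/29. 29⁻¹ ≡ 17 (mod 41) since 29·17 = 493 ≡ 1, so λ ≡ 32·17 ≡ 11.
  x = λ² - 34 - 34 = 121 - 68 ≡ 12; y = λ·(34 - 12) - 35 ≡ 2. → (12, 2)
3G: (12, 2) + (34, 35). λ = (35 - 2)/(34 - 12) ≡ 33/22 mod 41. 22⁻¹ ≡ 28 (mod 41) since 22·28 = 616 ≡ 1, so λ ≡ 22.
  x = λ² - 12 - 34 = 484 - 46 ≡ 28; y = λ·(12 - 28) - 2 ≡ 15. → (28, 15)
4G: (28, 15) + (34, 35). λ = (35 - 15)/(34 - 28) ≡ 20/6 mod 41. 6⁻¹ ≡ 7 (mod 41) since 6·7 = 42 ≡ 1, so λ ≡ 17.
  x = λ² - 28 - 34 = 289 - 62 ≡ 22; y = λ·(28 - 22) - 15 ≡ 5. → (22, 5)
5G: (22, 5) + (34, 35). λ = (35 - 5)/(34 - 22) ≡ 30/12 mod 41. 12⁻¹ ≡ 24 (mod 41) since 12·24 = 288 ≡ 1, so λ ≡ 23.
  x = λ² - 22 - 34 = 529 - 56 ≡ 22; y = λ·(22 - 22) - 5 ≡ 36. → (22, 36)
6G: (22, 36) + (34, 35). λ = (35 - 36)/(34 - 22) ≡ 40/12 mod 41. 12⁻¹ ≡ 24 (mod 41), so λ ≡ 17.
  x = λ² - 22 - 34 = 289 - 56 ≡ 28; y = λ·(22 - 28) - 36 ≡ 26. → (28, 26)
7G: (28, 26) + (34, 35). λ = (35 - 26)/(34 - 28) ≡ 9/6 mod 41. 6⁻¹ ≡ 7 (mod 41) since 6·7 = 42 ≡ 1, so λ ≡ 22.
  x = λ² - 28 - 34 = 484 - 62 ≡ 12; y = λ·(28 - 12) - 26 ≡ 39. → (12, 39)

(12, 39)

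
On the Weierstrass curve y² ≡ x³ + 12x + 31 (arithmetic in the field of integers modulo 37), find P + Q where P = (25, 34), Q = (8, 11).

(25, 34) + (8, 11). λ = (11 - 34)/(8 - 25) ≡ 14/20 mod 37. 20⁻¹ ≡ 13 (mod 37) since 20·13 = 260 ≡ 1, so λ ≡ 34.
  x = λ² - 25 - 8 = 1156 - 33 ≡ 13; y = λ·(25 - 13) - 34 ≡ 4. → (13, 4)

(13, 4)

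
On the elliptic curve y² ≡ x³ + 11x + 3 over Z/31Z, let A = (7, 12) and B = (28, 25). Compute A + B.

(7, 12) + (28, 25). λ = (25 - 12)/(28 - 7) ≡ 13/21 mod 31. 21⁻¹ ≡ 3 (mod 31) since 21·3 = 63 ≡ 1, so λ ≡ 8.
  x = λ² - 7 - 28 = 64 - 35 ≡ 29; y = λ·(7 - 29) - 12 ≡ 29. → (29, 29)

(29, 29)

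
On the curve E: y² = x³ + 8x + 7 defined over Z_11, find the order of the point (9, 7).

2P: tangent at (9, 7): λ = (3·9² + 8)/(2·7) ≡ 9/3. 3⁻¹ ≡ 4 (mod 11), so λ ≡ 9·4 ≡ 3.
  x = λ² - 9 - 9 = 9 - 18 ≡ 2; y = λ·(9 - 2) - 7 ≡ 3. → (2, 3)
3P: (2, 3) + (9, 7). λ = (7 - 3)/(9 - 2) ≡ 4/7 mod 11. 7⁻¹ ≡ 8 (mod 11), so λ ≡ 10.
  x = λ² - 2 - 9 = 100 - 11 ≡ 1; y = λ·(2 - 1) - 3 ≡ 7. → (1, 7)
4P: (1, 7) + (9, 7). λ = (7 - 7)/(9 - 1) ≡ 0/8 mod 11. 8⁻¹ ≡ 7 (mod 11), so λ ≡ 0.
  x = λ² - 1 - 9 = 0 - 10 ≡ 1; y = λ·(1 - 1) - 7 ≡ 4. → (1, 4)
5P: (1, 4) + (9, 7). λ = (7 - 4)/(9 - 1) ≡ 3/8 mod 11. 8⁻¹ ≡ 7 (mod 11) since 8·7 = 56 ≡ 1, so λ ≡ 10.
  x = λ² - 1 - 9 = 100 - 10 ≡ 2; y = λ·(1 - 2) - 4 ≡ 8. → (2, 8)
6P: (2, 8) + (9, 7). λ = (7 - 8)/(9 - 2) ≡ 10/7 mod 11. 7⁻¹ ≡ 8 (mod 11) since 7·8 = 56 ≡ 1, so λ ≡ 3.
  x = λ² - 2 - 9 = 9 - 11 ≡ 9; y = λ·(2 - 9) - 8 ≡ 4. → (9, 4)
7P: (9, 4) + (9, 7): same x and y₁ ≡ -y₂, so the sum is O.
7P = O, so the order is 7.

7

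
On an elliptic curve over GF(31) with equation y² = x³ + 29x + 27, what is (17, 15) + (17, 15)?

tangent at (17, 15): λ = (3·17² + 29)/(2·15) ≡ 28/30. 30⁻¹ ≡ 30 (mod 31) since 30·30 = 900 ≡ 1, so λ ≡ 28·30 ≡ 3.
  x = λ² - 17 - 17 = 9 - 34 ≡ 6; y = λ·(17 - 6) - 15 ≡ 18. → (6, 18)

(6, 18)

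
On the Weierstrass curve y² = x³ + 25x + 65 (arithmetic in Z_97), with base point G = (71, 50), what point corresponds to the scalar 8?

(7, 96)

Repeated addition: build up to 8G.
2G: tangent at (71, 50): λ = (3·71² + 25)/(2·50) ≡ 16/3. 3⁻¹ ≡ 65 (mod 97), so λ ≡ 16·65 ≡ 70.
  x = λ² - 71 - 71 = 4900 - 142 ≡ 5; y = λ·(71 - 5) - 50 ≡ 11. → (5, 11)
3G: (5, 11) + (71, 50). λ = (50 - 11)/(71 - 5) ≡ 39/66 mod 97. 66⁻¹ ≡ 25 (mod 97) since 66·25 = 1650 ≡ 1, so λ ≡ 5.
  x = λ² - 5 - 71 = 25 - 76 ≡ 46; y = λ·(5 - 46) - 11 ≡ 75. → (46, 75)
4G: (46, 75) + (71, 50). λ = (50 - 75)/(71 - 46) ≡ 72/25 mod 97. 25⁻¹ ≡ 66 (mod 97), so λ ≡ 96.
  x = λ² - 46 - 71 = 9216 - 117 ≡ 78; y = λ·(46 - 78) - 75 ≡ 54. → (78, 54)
5G: (78, 54) + (71, 50). λ = (50 - 54)/(71 - 78) ≡ 93/90 mod 97. 90⁻¹ ≡ 83 (mod 97), so λ ≡ 56.
  x = λ² - 78 - 71 = 3136 - 149 ≡ 77; y = λ·(78 - 77) - 54 ≡ 2. → (77, 2)
6G: (77, 2) + (71, 50). λ = (50 - 2)/(71 - 77) ≡ 48/91 mod 97. 91⁻¹ ≡ 16 (mod 97) since 91·16 = 1456 ≡ 1, so λ ≡ 89.
  x = λ² - 77 - 71 = 7921 - 148 ≡ 13; y = λ·(77 - 13) - 2 ≡ 68. → (13, 68)
7G: (13, 68) + (71, 50). λ = (50 - 68)/(71 - 13) ≡ 79/58 mod 97. 58⁻¹ ≡ 92 (mod 97), so λ ≡ 90.
  x = λ² - 13 - 71 = 8100 - 84 ≡ 62; y = λ·(13 - 62) - 68 ≡ 81. → (62, 81)
8G: (62, 81) + (71, 50). λ = (50 - 81)/(71 - 62) ≡ 66/9 mod 97. 9⁻¹ ≡ 54 (mod 97), so λ ≡ 72.
  x = λ² - 62 - 71 = 5184 - 133 ≡ 7; y = λ·(62 - 7) - 81 ≡ 96. → (7, 96)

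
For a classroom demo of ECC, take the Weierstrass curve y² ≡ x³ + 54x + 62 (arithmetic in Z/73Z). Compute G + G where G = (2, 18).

tangent at (2, 18): λ = (3·2² + 54)/(2·18) ≡ 66/36. 36⁻¹ ≡ 71 (mod 73) since 36·71 = 2556 ≡ 1, so λ ≡ 66·71 ≡ 14.
  x = λ² - 2 - 2 = 196 - 4 ≡ 46; y = λ·(2 - 46) - 18 ≡ 23. → (46, 23)

(46, 23)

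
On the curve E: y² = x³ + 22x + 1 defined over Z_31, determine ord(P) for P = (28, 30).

2P: tangent at (28, 30): λ = (3·28² + 22)/(2·30) ≡ 18/29. 29⁻¹ ≡ 15 (mod 31), so λ ≡ 18·15 ≡ 22.
  x = λ² - 28 - 28 = 484 - 56 ≡ 25; y = λ·(28 - 25) - 30 ≡ 5. → (25, 5)
3P: (25, 5) + (28, 30). λ = (30 - 5)/(28 - 25) ≡ 25/3 mod 31. 3⁻¹ ≡ 21 (mod 31), so λ ≡ 29.
  x = λ² - 25 - 28 = 841 - 53 ≡ 13; y = λ·(25 - 13) - 5 ≡ 2. → (13, 2)
4P: (13, 2) + (28, 30). λ = (30 - 2)/(28 - 13) ≡ 28/15 mod 31. 15⁻¹ ≡ 29 (mod 31), so λ ≡ 6.
  x = λ² - 13 - 28 = 36 - 41 ≡ 26; y = λ·(13 - 26) - 2 ≡ 13. → (26, 13)
5P: (26, 13) + (28, 30). λ = (30 - 13)/(28 - 26) ≡ 17/2 mod 31. 2⁻¹ ≡ 16 (mod 31) since 2·16 = 32 ≡ 1, so λ ≡ 24.
  x = λ² - 26 - 28 = 576 - 54 ≡ 26; y = λ·(26 - 26) - 13 ≡ 18. → (26, 18)
6P: (26, 18) + (28, 30). λ = (30 - 18)/(28 - 26) ≡ 12/2 mod 31. 2⁻¹ ≡ 16 (mod 31), so λ ≡ 6.
  x = λ² - 26 - 28 = 36 - 54 ≡ 13; y = λ·(26 - 13) - 18 ≡ 29. → (13, 29)
7P: (13, 29) + (28, 30). λ = (30 - 29)/(28 - 13) ≡ 1/15 mod 31. 15⁻¹ ≡ 29 (mod 31), so λ ≡ 29.
  x = λ² - 13 - 28 = 841 - 41 ≡ 25; y = λ·(13 - 25) - 29 ≡ 26. → (25, 26)
8P: (25, 26) + (28, 30). λ = (30 - 26)/(28 - 25) ≡ 4/3 mod 31. 3⁻¹ ≡ 21 (mod 31), so λ ≡ 22.
  x = λ² - 25 - 28 = 484 - 53 ≡ 28; y = λ·(25 - 28) - 26 ≡ 1. → (28, 1)
9P: (28, 1) + (28, 30): same x and y₁ ≡ -y₂, so the sum is ∞.
9P = ∞, so the order is 9.

9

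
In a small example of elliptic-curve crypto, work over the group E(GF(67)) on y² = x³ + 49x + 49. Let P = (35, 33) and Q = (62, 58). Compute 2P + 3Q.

First 2P:
Repeated addition: build up to 2P.
2P: tangent at (35, 33): λ = (3·35² + 49)/(2·33) ≡ 39/66. 66⁻¹ ≡ 66 (mod 67), so λ ≡ 39·66 ≡ 28.
  x = λ² - 35 - 35 = 784 - 70 ≡ 44; y = λ·(35 - 44) - 33 ≡ 50. → (44, 50)
2P = (44, 50).
Next 3Q:
Repeated addition: build up to 3Q.
2Q: tangent at (62, 58): λ = (3·62² + 49)/(2·58) ≡ 57/49. 49⁻¹ ≡ 26 (mod 67) since 49·26 = 1274 ≡ 1, so λ ≡ 57·26 ≡ 8.
  x = λ² - 62 - 62 = 64 - 124 ≡ 7; y = λ·(62 - 7) - 58 ≡ 47. → (7, 47)
3Q: (7, 47) + (62, 58). λ = (58 - 47)/(62 - 7) ≡ 11/55 mod 67. 55⁻¹ ≡ 39 (mod 67), so λ ≡ 27.
  x = λ² - 7 - 62 = 729 - 69 ≡ 57; y = λ·(7 - 57) - 47 ≡ 10. → (57, 10)
3Q = (57, 10).
Finally 2P + 3Q:
(44, 50) + (57, 10). λ = (10 - 50)/(57 - 44) ≡ 27/13 mod 67. 13⁻¹ ≡ 31 (mod 67), so λ ≡ 33.
  x = λ² - 44 - 57 = 1089 - 101 ≡ 50; y = λ·(44 - 50) - 50 ≡ 20. → (50, 20)

(50, 20)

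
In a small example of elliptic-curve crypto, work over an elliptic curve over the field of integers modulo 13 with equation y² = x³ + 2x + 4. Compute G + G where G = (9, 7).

(12, 12)

tangent at (9, 7): λ = (3·9² + 2)/(2·7) ≡ 11/1. 1⁻¹ ≡ 1 (mod 13) since 1·1 = 1 ≡ 1, so λ ≡ 11·1 ≡ 11.
  x = λ² - 9 - 9 = 121 - 18 ≡ 12; y = λ·(9 - 12) - 7 ≡ 12. → (12, 12)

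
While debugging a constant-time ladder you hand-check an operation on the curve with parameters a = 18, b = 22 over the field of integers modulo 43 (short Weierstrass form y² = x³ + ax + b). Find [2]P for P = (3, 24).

tangent at (3, 24): λ = (3·3² + 18)/(2·24) ≡ 2/5. 5⁻¹ ≡ 26 (mod 43) since 5·26 = 130 ≡ 1, so λ ≡ 2·26 ≡ 9.
  x = λ² - 3 - 3 = 81 - 6 ≡ 32; y = λ·(3 - 32) - 24 ≡ 16. → (32, 16)

(32, 16)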